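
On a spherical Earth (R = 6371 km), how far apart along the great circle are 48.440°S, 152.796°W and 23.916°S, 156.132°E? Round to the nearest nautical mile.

Δλ = 156.132 − -152.796 = 308.928°; wrapped into (−180°, 180°]: -51.072°.
Δφ = -23.916 − -48.440 = 24.524°.
a = sin²(Δφ/2) + cos φ₁ · cos φ₂ · sin²(Δλ/2) = 0.157801.
c = 2·atan2(√a, √(1−a)) = 0.81702 rad → d = 6371·c ≈ 5205.22 km ≈ 2810.60 nmi.

2811 nmi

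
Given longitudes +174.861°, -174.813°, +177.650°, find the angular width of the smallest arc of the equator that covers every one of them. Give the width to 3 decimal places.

Sort the longitudes: -174.813°, +174.861°, +177.650°.
Eastward gaps between consecutive values (wrapping around): 349.674°, 2.789°, 7.537°.
Largest gap = 349.674° ⇒ minimal covering band is its complement: 360° − 349.674° = 10.326°.
Band runs from +174.861° eastward to -174.813°, crossing the antimeridian.

10.326°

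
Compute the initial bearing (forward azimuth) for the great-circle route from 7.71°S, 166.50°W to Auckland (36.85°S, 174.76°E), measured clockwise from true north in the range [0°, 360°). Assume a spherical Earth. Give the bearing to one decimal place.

Δλ = 174.76 − -166.50 = 341.26°; wrapped into (−180°, 180°]: -18.74°.
θ = atan2( sin Δλ · cos φ₂ , cos φ₁ · sin φ₂ − sin φ₁ · cos φ₂ · cos Δλ )
  = atan2(-0.25709, -0.49264) = -152.442° → normalised to [0°, 360°): 207.558°.

207.6°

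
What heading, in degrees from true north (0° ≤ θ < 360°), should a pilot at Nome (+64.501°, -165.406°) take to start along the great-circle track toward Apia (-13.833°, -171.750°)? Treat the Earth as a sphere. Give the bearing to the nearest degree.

Δλ = -171.750 − -165.406 = -6.344°.
θ = atan2( sin Δλ · cos φ₂ , cos φ₁ · sin φ₂ − sin φ₁ · cos φ₂ · cos Δλ )
  = atan2(-0.10729, -0.97398) = -173.714° → normalised to [0°, 360°): 186.286°.

186°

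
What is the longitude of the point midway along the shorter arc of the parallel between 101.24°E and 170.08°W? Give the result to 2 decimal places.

145.58°E

Signed shortest Δλ from +101.24° to -170.08° is +88.68°.
Midpoint longitude = +101.24° + (+88.68°)/2 = +101.24° + 44.34° = +145.58°.
(The naïve average (+101.24 + -170.08)/2 = -34.42° is on the wrong side of the globe.)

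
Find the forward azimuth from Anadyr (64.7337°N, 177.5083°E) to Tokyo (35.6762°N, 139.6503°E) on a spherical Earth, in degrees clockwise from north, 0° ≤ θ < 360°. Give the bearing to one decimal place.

236.4°

Δλ = 139.6503 − 177.5083 = -37.8580°.
θ = atan2( sin Δλ · cos φ₂ , cos φ₁ · sin φ₂ − sin φ₁ · cos φ₂ · cos Δλ )
  = atan2(-0.49853, -0.33108) = -123.588° → normalised to [0°, 360°): 236.412°.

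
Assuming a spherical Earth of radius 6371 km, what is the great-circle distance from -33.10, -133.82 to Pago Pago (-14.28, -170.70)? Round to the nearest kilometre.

4266 km

Δλ = -170.70 − -133.82 = -36.88°.
Δφ = -14.28 − -33.10 = 18.82°.
a = sin²(Δφ/2) + cos φ₁ · cos φ₂ · sin²(Δλ/2) = 0.107958.
c = 2·atan2(√a, √(1−a)) = 0.66958 rad → d = 6371·c ≈ 4265.88 km.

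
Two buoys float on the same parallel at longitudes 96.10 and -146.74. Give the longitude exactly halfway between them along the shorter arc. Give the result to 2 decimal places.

Signed shortest Δλ from +96.10° to -146.74° is +117.16°.
Midpoint longitude = +96.10° + (+117.16°)/2 = +96.10° + 58.58° = +154.68°.
(The naïve average (+96.10 + -146.74)/2 = -25.32° is on the wrong side of the globe.)

+154.68°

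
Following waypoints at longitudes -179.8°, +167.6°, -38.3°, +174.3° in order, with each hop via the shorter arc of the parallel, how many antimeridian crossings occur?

3

Leg 1: -179.8° → +167.6°, shortest Δλ = -12.6° (west) — crosses 180°.
Leg 2: +167.6° → -38.3°, shortest Δλ = 154.1° (east) — crosses 180°.
Leg 3: -38.3° → +174.3°, shortest Δλ = -147.4° (west) — crosses 180°.
Total crossings: 3.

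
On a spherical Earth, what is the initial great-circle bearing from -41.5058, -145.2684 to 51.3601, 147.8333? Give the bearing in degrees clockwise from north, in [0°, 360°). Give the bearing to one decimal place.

322.5°

Δλ = 147.8333 − -145.2684 = 293.1017°; wrapped into (−180°, 180°]: -66.8983°.
θ = atan2( sin Δλ · cos φ₂ , cos φ₁ · sin φ₂ − sin φ₁ · cos φ₂ · cos Δλ )
  = atan2(-0.57435, 0.74731) = -37.544° → normalised to [0°, 360°): 322.456°.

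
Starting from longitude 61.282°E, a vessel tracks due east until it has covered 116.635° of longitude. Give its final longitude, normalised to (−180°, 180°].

Start at +61.282°; shift +116.635° → +177.917°.
+177.917° already lies in (−180°, 180°].

177.917°E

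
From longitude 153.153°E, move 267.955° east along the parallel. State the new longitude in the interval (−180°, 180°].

61.108°E

Start at +153.153°; shift +267.955° → +421.108°.
+421.108° lies outside (−180°, 180°]; subtract 360° → +61.108°.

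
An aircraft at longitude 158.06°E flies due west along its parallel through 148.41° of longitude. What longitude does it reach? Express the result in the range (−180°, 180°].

Start at +158.06°; shift −148.41° → +9.65°.
+9.65° already lies in (−180°, 180°].

9.65°E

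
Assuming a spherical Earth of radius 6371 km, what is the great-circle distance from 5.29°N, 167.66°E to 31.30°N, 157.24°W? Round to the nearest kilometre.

4662 km

Δλ = -157.24 − 167.66 = -324.90°; wrapped into (−180°, 180°]: 35.10°.
Δφ = 31.30 − 5.29 = 26.01°.
a = sin²(Δφ/2) + cos φ₁ · cos φ₂ · sin²(Δλ/2) = 0.128002.
c = 2·atan2(√a, √(1−a)) = 0.73177 rad → d = 6371·c ≈ 4662.08 km.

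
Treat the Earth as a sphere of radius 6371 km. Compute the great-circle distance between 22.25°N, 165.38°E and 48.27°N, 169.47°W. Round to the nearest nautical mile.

Δλ = -169.47 − 165.38 = -334.85°; wrapped into (−180°, 180°]: 25.15°.
Δφ = 48.27 − 22.25 = 26.02°.
a = sin²(Δφ/2) + cos φ₁ · cos φ₂ · sin²(Δλ/2) = 0.079881.
c = 2·atan2(√a, √(1−a)) = 0.57308 rad → d = 6371·c ≈ 3651.06 km ≈ 1971.42 nmi.

1971 nmi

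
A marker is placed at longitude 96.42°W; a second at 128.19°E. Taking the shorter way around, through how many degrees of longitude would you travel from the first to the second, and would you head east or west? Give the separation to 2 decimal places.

Raw difference: 128.19 − -96.42 = 224.61°.
Normalise into (−180°, 180°]: 224.61° − 360° = -135.39°.
Negative ⇒ the second point lies to the west; separation 135.39°.

135.39° west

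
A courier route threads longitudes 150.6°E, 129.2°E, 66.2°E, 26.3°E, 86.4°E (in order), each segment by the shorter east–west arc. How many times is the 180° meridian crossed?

0

Leg 1: +150.6° → +129.2°, shortest Δλ = -21.4° (west) — does not cross 180°.
Leg 2: +129.2° → +66.2°, shortest Δλ = -63.0° (west) — does not cross 180°.
Leg 3: +66.2° → +26.3°, shortest Δλ = -39.9° (west) — does not cross 180°.
Leg 4: +26.3° → +86.4°, shortest Δλ = 60.1° (east) — does not cross 180°.
Total crossings: 0.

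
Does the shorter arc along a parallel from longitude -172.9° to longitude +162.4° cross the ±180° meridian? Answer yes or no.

Naïve |162.4 − -172.9| = 335.3° > 180°, so the shorter arc goes the other way round — across 180°.
Signed shortest Δλ = ((162.4 − -172.9 + 180) mod 360) − 180 = -24.7°.
Going west by 24.7° from -172.9° passes through 180° before reaching +162.4°.

Yes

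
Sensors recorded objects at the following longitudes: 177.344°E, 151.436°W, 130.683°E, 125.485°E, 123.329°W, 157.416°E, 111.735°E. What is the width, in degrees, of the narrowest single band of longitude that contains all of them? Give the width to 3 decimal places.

124.936°

Sort the longitudes: -151.436°, -123.329°, +111.735°, +125.485°, +130.683°, +157.416°, +177.344°.
Eastward gaps between consecutive values (wrapping around): 28.107°, 235.064°, 13.750°, 5.198°, 26.733°, 19.928°, 31.220°.
Largest gap = 235.064° ⇒ minimal covering band is its complement: 360° − 235.064° = 124.936°.
Band runs from +111.735° eastward to -123.329°, crossing the antimeridian.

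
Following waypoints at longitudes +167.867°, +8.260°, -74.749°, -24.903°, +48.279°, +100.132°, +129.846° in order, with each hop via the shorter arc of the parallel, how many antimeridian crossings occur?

Leg 1: +167.867° → +8.260°, shortest Δλ = -159.607° (west) — does not cross 180°.
Leg 2: +8.260° → -74.749°, shortest Δλ = -83.009° (west) — does not cross 180°.
Leg 3: -74.749° → -24.903°, shortest Δλ = 49.846° (east) — does not cross 180°.
Leg 4: -24.903° → +48.279°, shortest Δλ = 73.182° (east) — does not cross 180°.
Leg 5: +48.279° → +100.132°, shortest Δλ = 51.853° (east) — does not cross 180°.
Leg 6: +100.132° → +129.846°, shortest Δλ = 29.714° (east) — does not cross 180°.
Total crossings: 0.

0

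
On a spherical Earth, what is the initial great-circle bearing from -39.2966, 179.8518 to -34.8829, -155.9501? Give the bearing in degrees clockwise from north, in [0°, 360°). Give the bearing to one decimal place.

Δλ = -155.9501 − 179.8518 = -335.8019°; wrapped into (−180°, 180°]: 24.1981°.
θ = atan2( sin Δλ · cos φ₂ , cos φ₁ · sin φ₂ − sin φ₁ · cos φ₂ · cos Δλ )
  = atan2(0.33624, 0.03131) = 84.681° → normalised to [0°, 360°): 84.681°.

84.7°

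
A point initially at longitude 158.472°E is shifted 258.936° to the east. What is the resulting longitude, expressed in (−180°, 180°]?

Start at +158.472°; shift +258.936° → +417.408°.
+417.408° lies outside (−180°, 180°]; subtract 360° → +57.408°.

57.408°E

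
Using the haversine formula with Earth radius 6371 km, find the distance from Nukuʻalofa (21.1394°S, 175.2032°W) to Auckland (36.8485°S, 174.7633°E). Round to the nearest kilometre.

Δλ = 174.7633 − -175.2032 = 349.9665°; wrapped into (−180°, 180°]: -10.0335°.
Δφ = -36.8485 − -21.1394 = -15.7091°.
a = sin²(Δφ/2) + cos φ₁ · cos φ₂ · sin²(Δλ/2) = 0.024383.
c = 2·atan2(√a, √(1−a)) = 0.31359 rad → d = 6371·c ≈ 1997.85 km.

1998 km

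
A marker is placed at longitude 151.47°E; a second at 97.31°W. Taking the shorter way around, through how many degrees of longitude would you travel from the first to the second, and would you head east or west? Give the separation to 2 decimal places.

Raw difference: -97.31 − 151.47 = -248.78°.
Normalise into (−180°, 180°]: -248.78° + 360° = 111.22°.
Positive ⇒ the second point lies to the east; separation 111.22°.

111.22° east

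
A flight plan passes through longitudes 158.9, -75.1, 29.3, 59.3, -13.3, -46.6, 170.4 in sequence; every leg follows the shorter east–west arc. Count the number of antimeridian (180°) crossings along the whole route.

2

Leg 1: +158.9° → -75.1°, shortest Δλ = 126.0° (east) — crosses 180°.
Leg 2: -75.1° → +29.3°, shortest Δλ = 104.4° (east) — does not cross 180°.
Leg 3: +29.3° → +59.3°, shortest Δλ = 30.0° (east) — does not cross 180°.
Leg 4: +59.3° → -13.3°, shortest Δλ = -72.6° (west) — does not cross 180°.
Leg 5: -13.3° → -46.6°, shortest Δλ = -33.3° (west) — does not cross 180°.
Leg 6: -46.6° → +170.4°, shortest Δλ = -143.0° (west) — crosses 180°.
Total crossings: 2.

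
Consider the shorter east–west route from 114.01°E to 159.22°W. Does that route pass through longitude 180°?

Naïve |-159.22 − 114.01| = 273.23° > 180°, so the shorter arc goes the other way round — across 180°.
Signed shortest Δλ = ((-159.22 − 114.01 + 180) mod 360) − 180 = 86.77°.
Going east by 86.77° from +114.01° passes through 180° before reaching -159.22°.

Yes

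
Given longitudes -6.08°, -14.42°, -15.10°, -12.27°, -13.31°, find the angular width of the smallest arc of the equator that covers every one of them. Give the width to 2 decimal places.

Sort the longitudes: -15.10°, -14.42°, -13.31°, -12.27°, -6.08°.
Eastward gaps between consecutive values (wrapping around): 0.68°, 1.11°, 1.04°, 6.19°, 350.98°.
Largest gap = 350.98° ⇒ minimal covering band is its complement: 360° − 350.98° = 9.02°.
Band runs from -15.10° eastward to -6.08°.

9.02°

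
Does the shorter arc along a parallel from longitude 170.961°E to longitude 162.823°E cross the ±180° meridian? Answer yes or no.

No

Signed shortest Δλ = ((162.823 − 170.961 + 180) mod 360) − 180 = -8.138°.
Going west by 8.138° from +170.961° reaches +162.823° without touching 180°.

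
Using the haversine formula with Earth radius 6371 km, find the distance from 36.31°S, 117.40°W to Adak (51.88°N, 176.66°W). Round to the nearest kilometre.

Δλ = -176.66 − -117.40 = -59.26°.
Δφ = 51.88 − -36.31 = 88.19°.
a = sin²(Δφ/2) + cos φ₁ · cos φ₂ · sin²(Δλ/2) = 0.605797.
c = 2·atan2(√a, √(1−a)) = 1.78400 rad → d = 6371·c ≈ 11365.88 km.

11366 km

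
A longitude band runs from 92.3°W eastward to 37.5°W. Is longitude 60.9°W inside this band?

Yes

Band width going east from -92.3° to -37.5°: ((-37.5 − -92.3) mod 360) = 54.8°.
Offset of -60.9° east of the west edge: ((-60.9 − -92.3) mod 360) = 31.4°.
31.4° ≤ 54.8° ⇒ inside.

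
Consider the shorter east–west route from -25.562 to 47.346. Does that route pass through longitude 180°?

No

Signed shortest Δλ = ((47.346 − -25.562 + 180) mod 360) − 180 = 72.908°.
Going east by 72.908° from -25.562° reaches +47.346° without touching 180°.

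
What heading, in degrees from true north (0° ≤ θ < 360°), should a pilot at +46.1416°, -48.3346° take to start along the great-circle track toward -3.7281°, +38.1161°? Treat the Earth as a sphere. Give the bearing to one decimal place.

95.1°

Δλ = 38.1161 − -48.3346 = 86.4507°.
θ = atan2( sin Δλ · cos φ₂ , cos φ₁ · sin φ₂ − sin φ₁ · cos φ₂ · cos Δλ )
  = atan2(0.99597, -0.08960) = 95.140° → normalised to [0°, 360°): 95.140°.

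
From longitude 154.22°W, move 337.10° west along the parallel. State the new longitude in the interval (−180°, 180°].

Start at -154.22°; shift −337.10° → -491.32°.
-491.32° lies outside (−180°, 180°]; add 360° → -131.32°.

131.32°W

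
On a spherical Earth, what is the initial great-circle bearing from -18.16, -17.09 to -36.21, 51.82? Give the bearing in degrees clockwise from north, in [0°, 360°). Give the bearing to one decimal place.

122.0°

Δλ = 51.82 − -17.09 = 68.91°.
θ = atan2( sin Δλ · cos φ₂ , cos φ₁ · sin φ₂ − sin φ₁ · cos φ₂ · cos Δλ )
  = atan2(0.75281, -0.47083) = 122.023° → normalised to [0°, 360°): 122.023°.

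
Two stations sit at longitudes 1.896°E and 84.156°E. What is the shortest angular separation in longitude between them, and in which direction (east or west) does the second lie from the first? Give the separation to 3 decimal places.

Raw difference: 84.156 − 1.896 = 82.26°.
Normalise into (−180°, 180°]: 82.26° stays 82.26°.
Positive ⇒ the second point lies to the east; separation 82.260°.

82.260° east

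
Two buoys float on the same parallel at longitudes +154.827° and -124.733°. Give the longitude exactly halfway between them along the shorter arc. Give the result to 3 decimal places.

-164.953°

Signed shortest Δλ from +154.827° to -124.733° is +80.440°.
Midpoint longitude = +154.827° + (+80.440°)/2 = +154.827° + 40.220° = +195.047°.
Normalise into (−180°, 180°]: -164.953°.
(The naïve average (+154.827 + -124.733)/2 = 15.047° is on the wrong side of the globe.)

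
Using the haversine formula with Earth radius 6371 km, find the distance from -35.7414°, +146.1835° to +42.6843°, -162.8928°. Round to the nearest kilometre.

10134 km

Δλ = -162.8928 − 146.1835 = -309.0763°; wrapped into (−180°, 180°]: 50.9237°.
Δφ = 42.6843 − -35.7414 = 78.4257°.
a = sin²(Δφ/2) + cos φ₁ · cos φ₂ · sin²(Δλ/2) = 0.509956.
c = 2·atan2(√a, √(1−a)) = 1.59071 rad → d = 6371·c ≈ 10134.41 km.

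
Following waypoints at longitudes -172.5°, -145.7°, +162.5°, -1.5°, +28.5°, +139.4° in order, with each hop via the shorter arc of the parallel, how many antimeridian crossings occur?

1

Leg 1: -172.5° → -145.7°, shortest Δλ = 26.8° (east) — does not cross 180°.
Leg 2: -145.7° → +162.5°, shortest Δλ = -51.8° (west) — crosses 180°.
Leg 3: +162.5° → -1.5°, shortest Δλ = -164.0° (west) — does not cross 180°.
Leg 4: -1.5° → +28.5°, shortest Δλ = 30.0° (east) — does not cross 180°.
Leg 5: +28.5° → +139.4°, shortest Δλ = 110.9° (east) — does not cross 180°.
Total crossings: 1.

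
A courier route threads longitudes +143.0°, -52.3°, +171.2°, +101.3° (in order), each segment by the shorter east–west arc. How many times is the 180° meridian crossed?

2

Leg 1: +143.0° → -52.3°, shortest Δλ = 164.7° (east) — crosses 180°.
Leg 2: -52.3° → +171.2°, shortest Δλ = -136.5° (west) — crosses 180°.
Leg 3: +171.2° → +101.3°, shortest Δλ = -69.9° (west) — does not cross 180°.
Total crossings: 2.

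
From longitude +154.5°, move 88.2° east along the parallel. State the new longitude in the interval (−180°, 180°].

-117.3°

Start at +154.5°; shift +88.2° → +242.7°.
+242.7° lies outside (−180°, 180°]; subtract 360° → -117.3°.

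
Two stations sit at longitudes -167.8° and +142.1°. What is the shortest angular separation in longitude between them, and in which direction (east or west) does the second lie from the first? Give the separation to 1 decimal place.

Raw difference: 142.1 − -167.8 = 309.9°.
Normalise into (−180°, 180°]: 309.9° − 360° = -50.1°.
Negative ⇒ the second point lies to the west; separation 50.1°.

50.1° west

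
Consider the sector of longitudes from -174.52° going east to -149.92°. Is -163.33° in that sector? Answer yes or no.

Yes

Band width going east from -174.52° to -149.92°: ((-149.92 − -174.52) mod 360) = 24.60°.
Offset of -163.33° east of the west edge: ((-163.33 − -174.52) mod 360) = 11.19°.
11.19° ≤ 24.60° ⇒ inside.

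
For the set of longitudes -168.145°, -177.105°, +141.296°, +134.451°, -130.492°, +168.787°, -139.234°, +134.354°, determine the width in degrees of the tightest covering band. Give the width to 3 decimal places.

Sort the longitudes: -177.105°, -168.145°, -139.234°, -130.492°, +134.354°, +134.451°, +141.296°, +168.787°.
Eastward gaps between consecutive values (wrapping around): 8.960°, 28.911°, 8.742°, 264.846°, 0.097°, 6.845°, 27.491°, 14.108°.
Largest gap = 264.846° ⇒ minimal covering band is its complement: 360° − 264.846° = 95.154°.
Band runs from +134.354° eastward to -130.492°, crossing the antimeridian.

95.154°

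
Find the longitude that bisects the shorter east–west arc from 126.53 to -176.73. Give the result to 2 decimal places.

Signed shortest Δλ from +126.53° to -176.73° is +56.74°.
Midpoint longitude = +126.53° + (+56.74°)/2 = +126.53° + 28.37° = +154.90°.
(The naïve average (+126.53 + -176.73)/2 = -25.1° is on the wrong side of the globe.)

+154.90°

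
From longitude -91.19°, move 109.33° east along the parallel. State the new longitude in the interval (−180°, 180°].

+18.14°

Start at -91.19°; shift +109.33° → +18.14°.
+18.14° already lies in (−180°, 180°].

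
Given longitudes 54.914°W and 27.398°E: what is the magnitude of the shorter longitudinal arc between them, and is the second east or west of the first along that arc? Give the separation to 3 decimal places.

Raw difference: 27.398 − -54.914 = 82.312°.
Normalise into (−180°, 180°]: 82.312° stays 82.312°.
Positive ⇒ the second point lies to the east; separation 82.312°.

82.312° east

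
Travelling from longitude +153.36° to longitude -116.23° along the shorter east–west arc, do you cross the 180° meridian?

Naïve |-116.23 − 153.36| = 269.59° > 180°, so the shorter arc goes the other way round — across 180°.
Signed shortest Δλ = ((-116.23 − 153.36 + 180) mod 360) − 180 = 90.41°.
Going east by 90.41° from +153.36° passes through 180° before reaching -116.23°.

Yes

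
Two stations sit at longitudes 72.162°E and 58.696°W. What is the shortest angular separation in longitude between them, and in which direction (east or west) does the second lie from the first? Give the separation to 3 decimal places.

130.858° west

Raw difference: -58.696 − 72.162 = -130.858°.
Normalise into (−180°, 180°]: -130.858° stays -130.858°.
Negative ⇒ the second point lies to the west; separation 130.858°.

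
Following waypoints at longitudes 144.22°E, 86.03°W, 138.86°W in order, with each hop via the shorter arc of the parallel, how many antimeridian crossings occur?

Leg 1: +144.22° → -86.03°, shortest Δλ = 129.75° (east) — crosses 180°.
Leg 2: -86.03° → -138.86°, shortest Δλ = -52.83° (west) — does not cross 180°.
Total crossings: 1.

1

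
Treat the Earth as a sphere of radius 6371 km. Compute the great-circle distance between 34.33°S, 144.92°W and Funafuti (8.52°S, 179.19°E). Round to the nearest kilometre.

Δλ = 179.19 − -144.92 = 324.11°; wrapped into (−180°, 180°]: -35.89°.
Δφ = -8.52 − -34.33 = 25.81°.
a = sin²(Δφ/2) + cos φ₁ · cos φ₂ · sin²(Δλ/2) = 0.127405.
c = 2·atan2(√a, √(1−a)) = 0.72998 rad → d = 6371·c ≈ 4650.69 km.

4651 km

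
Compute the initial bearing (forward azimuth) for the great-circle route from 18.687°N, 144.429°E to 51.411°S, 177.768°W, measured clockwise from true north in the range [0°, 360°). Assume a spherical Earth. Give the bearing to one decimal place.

Δλ = -177.768 − 144.429 = -322.197°; wrapped into (−180°, 180°]: 37.803°.
θ = atan2( sin Δλ · cos φ₂ , cos φ₁ · sin φ₂ − sin φ₁ · cos φ₂ · cos Δλ )
  = atan2(0.38231, -0.89833) = 156.946° → normalised to [0°, 360°): 156.946°.

156.9°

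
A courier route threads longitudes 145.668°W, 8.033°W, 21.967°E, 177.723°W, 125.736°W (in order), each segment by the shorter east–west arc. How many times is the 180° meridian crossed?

Leg 1: -145.668° → -8.033°, shortest Δλ = 137.635° (east) — does not cross 180°.
Leg 2: -8.033° → +21.967°, shortest Δλ = 30.0° (east) — does not cross 180°.
Leg 3: +21.967° → -177.723°, shortest Δλ = 160.31° (east) — crosses 180°.
Leg 4: -177.723° → -125.736°, shortest Δλ = 51.987° (east) — does not cross 180°.
Total crossings: 1.

1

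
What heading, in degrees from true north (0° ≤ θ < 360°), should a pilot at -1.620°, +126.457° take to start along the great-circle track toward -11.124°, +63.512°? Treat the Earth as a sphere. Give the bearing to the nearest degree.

Δλ = 63.512 − 126.457 = -62.945°.
θ = atan2( sin Δλ · cos φ₂ , cos φ₁ · sin φ₂ − sin φ₁ · cos φ₂ · cos Δλ )
  = atan2(-0.87384, -0.18024) = -101.654° → normalised to [0°, 360°): 258.346°.

258°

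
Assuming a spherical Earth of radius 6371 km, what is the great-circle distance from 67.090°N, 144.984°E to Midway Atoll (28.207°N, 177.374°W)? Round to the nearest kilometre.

Δλ = -177.374 − 144.984 = -322.358°; wrapped into (−180°, 180°]: 37.642°.
Δφ = 28.207 − 67.090 = -38.883°.
a = sin²(Δφ/2) + cos φ₁ · cos φ₂ · sin²(Δλ/2) = 0.146490.
c = 2·atan2(√a, √(1−a)) = 0.78552 rad → d = 6371·c ≈ 5004.56 km.

5005 km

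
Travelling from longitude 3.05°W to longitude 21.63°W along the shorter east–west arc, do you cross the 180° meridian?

Signed shortest Δλ = ((-21.63 − -3.05 + 180) mod 360) − 180 = -18.58°.
Going west by 18.58° from -3.05° reaches -21.63° without touching 180°.

No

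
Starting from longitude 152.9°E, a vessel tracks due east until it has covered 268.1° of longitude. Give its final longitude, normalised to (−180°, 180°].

Start at +152.9°; shift +268.1° → +421.0°.
+421.0° lies outside (−180°, 180°]; subtract 360° → +61.0°.

61.0°E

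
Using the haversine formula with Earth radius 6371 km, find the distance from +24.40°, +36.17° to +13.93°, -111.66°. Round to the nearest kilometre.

Δλ = -111.66 − 36.17 = -147.83°.
Δφ = 13.93 − 24.40 = -10.47°.
a = sin²(Δφ/2) + cos φ₁ · cos φ₂ · sin²(Δλ/2) = 0.824374.
c = 2·atan2(√a, √(1−a)) = 2.27673 rad → d = 6371·c ≈ 14505.08 km.

14505 km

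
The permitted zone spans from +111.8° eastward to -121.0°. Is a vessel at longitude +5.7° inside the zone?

Band width going east from +111.8° to -121.0°: ((-121.0 − 111.8) mod 360) = 127.2°.
Offset of +5.7° east of the west edge: ((5.7 − 111.8) mod 360) = 253.9°.
253.9° > 127.2° ⇒ outside.

No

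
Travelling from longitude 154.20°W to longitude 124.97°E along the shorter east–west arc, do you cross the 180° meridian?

Yes

Naïve |124.97 − -154.20| = 279.17° > 180°, so the shorter arc goes the other way round — across 180°.
Signed shortest Δλ = ((124.97 − -154.20 + 180) mod 360) − 180 = -80.83°.
Going west by 80.83° from -154.20° passes through 180° before reaching +124.97°.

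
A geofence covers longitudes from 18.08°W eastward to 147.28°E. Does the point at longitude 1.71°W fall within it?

Yes

Band width going east from -18.08° to +147.28°: ((147.28 − -18.08) mod 360) = 165.36°.
Offset of -1.71° east of the west edge: ((-1.71 − -18.08) mod 360) = 16.37°.
16.37° ≤ 165.36° ⇒ inside.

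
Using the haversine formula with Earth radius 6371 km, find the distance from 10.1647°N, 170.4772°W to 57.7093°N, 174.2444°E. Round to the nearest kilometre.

5445 km

Δλ = 174.2444 − -170.4772 = 344.7216°; wrapped into (−180°, 180°]: -15.2784°.
Δφ = 57.7093 − 10.1647 = 47.5446°.
a = sin²(Δφ/2) + cos φ₁ · cos φ₂ · sin²(Δλ/2) = 0.171784.
c = 2·atan2(√a, √(1−a)) = 0.85472 rad → d = 6371·c ≈ 5445.41 km.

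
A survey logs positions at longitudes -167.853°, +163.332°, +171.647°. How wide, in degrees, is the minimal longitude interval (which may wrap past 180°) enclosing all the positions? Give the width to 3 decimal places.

28.815°

Sort the longitudes: -167.853°, +163.332°, +171.647°.
Eastward gaps between consecutive values (wrapping around): 331.185°, 8.315°, 20.500°.
Largest gap = 331.185° ⇒ minimal covering band is its complement: 360° − 331.185° = 28.815°.
Band runs from +163.332° eastward to -167.853°, crossing the antimeridian.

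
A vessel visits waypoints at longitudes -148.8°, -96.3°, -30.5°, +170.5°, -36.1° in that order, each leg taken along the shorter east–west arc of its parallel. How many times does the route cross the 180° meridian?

2

Leg 1: -148.8° → -96.3°, shortest Δλ = 52.5° (east) — does not cross 180°.
Leg 2: -96.3° → -30.5°, shortest Δλ = 65.8° (east) — does not cross 180°.
Leg 3: -30.5° → +170.5°, shortest Δλ = -159.0° (west) — crosses 180°.
Leg 4: +170.5° → -36.1°, shortest Δλ = 153.4° (east) — crosses 180°.
Total crossings: 2.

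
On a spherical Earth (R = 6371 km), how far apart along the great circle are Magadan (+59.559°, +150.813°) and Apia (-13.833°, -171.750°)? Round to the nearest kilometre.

Δλ = -171.750 − 150.813 = -322.563°; wrapped into (−180°, 180°]: 37.437°.
Δφ = -13.833 − 59.559 = -73.392°.
a = sin²(Δφ/2) + cos φ₁ · cos φ₂ · sin²(Δλ/2) = 0.407755.
c = 2·atan2(√a, √(1−a)) = 1.38524 rad → d = 6371·c ≈ 8825.38 km.

8825 km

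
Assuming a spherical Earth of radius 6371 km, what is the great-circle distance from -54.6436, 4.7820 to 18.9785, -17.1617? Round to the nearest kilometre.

Δλ = -17.1617 − 4.7820 = -21.9437°.
Δφ = 18.9785 − -54.6436 = 73.6221°.
a = sin²(Δφ/2) + cos φ₁ · cos φ₂ · sin²(Δλ/2) = 0.378836.
c = 2·atan2(√a, √(1−a)) = 1.32603 rad → d = 6371·c ≈ 8448.15 km.

8448 km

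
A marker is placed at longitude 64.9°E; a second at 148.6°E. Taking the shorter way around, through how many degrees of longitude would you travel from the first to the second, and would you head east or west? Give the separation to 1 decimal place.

Raw difference: 148.6 − 64.9 = 83.7°.
Normalise into (−180°, 180°]: 83.7° stays 83.7°.
Positive ⇒ the second point lies to the east; separation 83.7°.

83.7° east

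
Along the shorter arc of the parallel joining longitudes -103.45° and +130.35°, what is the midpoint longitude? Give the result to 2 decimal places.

Signed shortest Δλ from -103.45° to +130.35° is -126.20°.
Midpoint longitude = -103.45° + (-126.20°)/2 = -103.45° − 63.10° = -166.55°.
(The naïve average (-103.45 + +130.35)/2 = 13.45° is on the wrong side of the globe.)

-166.55°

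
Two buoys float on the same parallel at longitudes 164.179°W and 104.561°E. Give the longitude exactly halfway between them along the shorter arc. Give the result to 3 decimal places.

150.191°E

Signed shortest Δλ from -164.179° to +104.561° is -91.260°.
Midpoint longitude = -164.179° + (-91.260°)/2 = -164.179° − 45.630° = -209.809°.
Normalise into (−180°, 180°]: +150.191°.
(The naïve average (-164.179 + +104.561)/2 = -29.809° is on the wrong side of the globe.)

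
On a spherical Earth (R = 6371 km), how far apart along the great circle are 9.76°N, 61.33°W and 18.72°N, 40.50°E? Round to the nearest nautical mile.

5876 nmi

Δλ = 40.50 − -61.33 = 101.83°.
Δφ = 18.72 − 9.76 = 8.96°.
a = sin²(Δφ/2) + cos φ₁ · cos φ₂ · sin²(Δλ/2) = 0.568473.
c = 2·atan2(√a, √(1−a)) = 1.70817 rad → d = 6371·c ≈ 10882.78 km ≈ 5876.23 nmi.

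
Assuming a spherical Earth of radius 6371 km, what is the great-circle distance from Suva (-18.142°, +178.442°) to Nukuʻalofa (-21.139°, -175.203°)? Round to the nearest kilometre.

Δλ = -175.203 − 178.442 = -353.645°; wrapped into (−180°, 180°]: 6.355°.
Δφ = -21.139 − -18.142 = -2.997°.
a = sin²(Δφ/2) + cos φ₁ · cos φ₂ · sin²(Δλ/2) = 0.003407.
c = 2·atan2(√a, √(1−a)) = 0.11681 rad → d = 6371·c ≈ 744.18 km.

744 km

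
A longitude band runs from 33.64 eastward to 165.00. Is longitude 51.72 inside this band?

Yes

Band width going east from +33.64° to +165.00°: ((165.00 − 33.64) mod 360) = 131.36°.
Offset of +51.72° east of the west edge: ((51.72 − 33.64) mod 360) = 18.08°.
18.08° ≤ 131.36° ⇒ inside.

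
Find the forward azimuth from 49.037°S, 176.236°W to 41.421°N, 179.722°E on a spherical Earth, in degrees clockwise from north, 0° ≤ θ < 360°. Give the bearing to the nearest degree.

357°

Δλ = 179.722 − -176.236 = 355.958°; wrapped into (−180°, 180°]: -4.042°.
θ = atan2( sin Δλ · cos φ₂ , cos φ₁ · sin φ₂ − sin φ₁ · cos φ₂ · cos Δλ )
  = atan2(-0.05286, 0.99856) = -3.030° → normalised to [0°, 360°): 356.970°.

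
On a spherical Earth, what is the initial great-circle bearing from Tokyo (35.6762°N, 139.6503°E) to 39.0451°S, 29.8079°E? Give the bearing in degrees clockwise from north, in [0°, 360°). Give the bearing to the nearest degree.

244°

Δλ = 29.8079 − 139.6503 = -109.8424°.
θ = atan2( sin Δλ · cos φ₂ , cos φ₁ · sin φ₂ − sin φ₁ · cos φ₂ · cos Δλ )
  = atan2(-0.73054, -0.35796) = -116.105° → normalised to [0°, 360°): 243.895°.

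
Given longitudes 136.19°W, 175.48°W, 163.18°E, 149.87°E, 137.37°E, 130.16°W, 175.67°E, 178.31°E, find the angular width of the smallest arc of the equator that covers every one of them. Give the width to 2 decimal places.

Sort the longitudes: -175.48°, -136.19°, -130.16°, +137.37°, +149.87°, +163.18°, +175.67°, +178.31°.
Eastward gaps between consecutive values (wrapping around): 39.29°, 6.03°, 267.53°, 12.50°, 13.31°, 12.49°, 2.64°, 6.21°.
Largest gap = 267.53° ⇒ minimal covering band is its complement: 360° − 267.53° = 92.47°.
Band runs from +137.37° eastward to -130.16°, crossing the antimeridian.

92.47°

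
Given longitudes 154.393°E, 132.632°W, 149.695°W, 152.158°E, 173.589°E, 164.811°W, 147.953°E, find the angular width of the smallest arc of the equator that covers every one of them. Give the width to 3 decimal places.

Sort the longitudes: -164.811°, -149.695°, -132.632°, +147.953°, +152.158°, +154.393°, +173.589°.
Eastward gaps between consecutive values (wrapping around): 15.116°, 17.063°, 280.585°, 4.205°, 2.235°, 19.196°, 21.600°.
Largest gap = 280.585° ⇒ minimal covering band is its complement: 360° − 280.585° = 79.415°.
Band runs from +147.953° eastward to -132.632°, crossing the antimeridian.

79.415°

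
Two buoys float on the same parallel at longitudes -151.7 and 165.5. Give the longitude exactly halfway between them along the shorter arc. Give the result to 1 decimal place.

Signed shortest Δλ from -151.7° to +165.5° is -42.8°.
Midpoint longitude = -151.7° + (-42.8°)/2 = -151.7° − 21.4° = -173.1°.
(The naïve average (-151.7 + +165.5)/2 = 6.9° is on the wrong side of the globe.)

-173.1°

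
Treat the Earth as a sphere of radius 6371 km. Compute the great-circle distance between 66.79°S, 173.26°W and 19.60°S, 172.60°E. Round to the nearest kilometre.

Δλ = 172.60 − -173.26 = 345.86°; wrapped into (−180°, 180°]: -14.14°.
Δφ = -19.60 − -66.79 = 47.19°.
a = sin²(Δφ/2) + cos φ₁ · cos φ₂ · sin²(Δλ/2) = 0.165840.
c = 2·atan2(√a, √(1−a)) = 0.83885 rad → d = 6371·c ≈ 5344.30 km.

5344 km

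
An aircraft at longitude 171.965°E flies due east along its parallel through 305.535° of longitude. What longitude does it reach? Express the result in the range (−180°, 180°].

Start at +171.965°; shift +305.535° → +477.500°.
+477.500° lies outside (−180°, 180°]; subtract 360° → +117.500°.

117.500°E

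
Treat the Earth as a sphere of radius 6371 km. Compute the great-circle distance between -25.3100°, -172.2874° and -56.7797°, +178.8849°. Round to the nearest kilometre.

3570 km

Δλ = 178.8849 − -172.2874 = 351.1723°; wrapped into (−180°, 180°]: -8.8277°.
Δφ = -56.7797 − -25.3100 = -31.4697°.
a = sin²(Δφ/2) + cos φ₁ · cos φ₂ · sin²(Δλ/2) = 0.076475.
c = 2·atan2(√a, √(1−a)) = 0.56039 rad → d = 6371·c ≈ 3570.22 km.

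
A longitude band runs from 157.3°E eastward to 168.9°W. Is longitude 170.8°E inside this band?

Band width going east from +157.3° to -168.9°: ((-168.9 − 157.3) mod 360) = 33.8°.
Offset of +170.8° east of the west edge: ((170.8 − 157.3) mod 360) = 13.5°.
13.5° ≤ 33.8° ⇒ inside.

Yes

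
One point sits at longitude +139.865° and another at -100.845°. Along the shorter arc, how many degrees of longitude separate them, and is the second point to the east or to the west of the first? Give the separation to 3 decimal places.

Raw difference: -100.845 − 139.865 = -240.71°.
Normalise into (−180°, 180°]: -240.71° + 360° = 119.29°.
Positive ⇒ the second point lies to the east; separation 119.290°.

119.290° east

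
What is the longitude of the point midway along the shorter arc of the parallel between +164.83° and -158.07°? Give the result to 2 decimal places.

-176.62°

Signed shortest Δλ from +164.83° to -158.07° is +37.10°.
Midpoint longitude = +164.83° + (+37.10°)/2 = +164.83° + 18.55° = +183.38°.
Normalise into (−180°, 180°]: -176.62°.
(The naïve average (+164.83 + -158.07)/2 = 3.38° is on the wrong side of the globe.)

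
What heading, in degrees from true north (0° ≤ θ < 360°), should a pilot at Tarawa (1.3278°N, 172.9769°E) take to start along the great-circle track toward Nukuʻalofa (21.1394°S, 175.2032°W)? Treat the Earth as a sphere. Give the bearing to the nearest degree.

153°

Δλ = -175.2032 − 172.9769 = -348.1801°; wrapped into (−180°, 180°]: 11.8199°.
θ = atan2( sin Δλ · cos φ₂ , cos φ₁ · sin φ₂ − sin φ₁ · cos φ₂ · cos Δλ )
  = atan2(0.19105, -0.38170) = 153.411° → normalised to [0°, 360°): 153.411°.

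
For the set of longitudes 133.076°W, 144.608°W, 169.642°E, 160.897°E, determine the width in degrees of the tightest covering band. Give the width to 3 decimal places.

66.027°

Sort the longitudes: -144.608°, -133.076°, +160.897°, +169.642°.
Eastward gaps between consecutive values (wrapping around): 11.532°, 293.973°, 8.745°, 45.750°.
Largest gap = 293.973° ⇒ minimal covering band is its complement: 360° − 293.973° = 66.027°.
Band runs from +160.897° eastward to -133.076°, crossing the antimeridian.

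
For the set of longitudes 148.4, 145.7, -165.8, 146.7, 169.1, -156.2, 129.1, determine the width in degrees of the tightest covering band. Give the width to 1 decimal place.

Sort the longitudes: -165.8°, -156.2°, +129.1°, +145.7°, +146.7°, +148.4°, +169.1°.
Eastward gaps between consecutive values (wrapping around): 9.6°, 285.3°, 16.6°, 1.0°, 1.7°, 20.7°, 25.1°.
Largest gap = 285.3° ⇒ minimal covering band is its complement: 360° − 285.3° = 74.7°.
Band runs from +129.1° eastward to -156.2°, crossing the antimeridian.

74.7°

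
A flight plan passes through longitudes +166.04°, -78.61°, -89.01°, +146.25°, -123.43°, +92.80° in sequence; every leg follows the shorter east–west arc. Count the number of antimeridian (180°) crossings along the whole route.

Leg 1: +166.04° → -78.61°, shortest Δλ = 115.35° (east) — crosses 180°.
Leg 2: -78.61° → -89.01°, shortest Δλ = -10.4° (west) — does not cross 180°.
Leg 3: -89.01° → +146.25°, shortest Δλ = -124.74° (west) — crosses 180°.
Leg 4: +146.25° → -123.43°, shortest Δλ = 90.32° (east) — crosses 180°.
Leg 5: -123.43° → +92.80°, shortest Δλ = -143.77° (west) — crosses 180°.
Total crossings: 4.

4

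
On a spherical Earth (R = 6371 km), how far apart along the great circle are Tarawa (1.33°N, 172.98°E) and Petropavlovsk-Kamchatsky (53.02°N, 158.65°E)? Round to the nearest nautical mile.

3185 nmi

Δλ = 158.65 − 172.98 = -14.33°.
Δφ = 53.02 − 1.33 = 51.69°.
a = sin²(Δφ/2) + cos φ₁ · cos φ₂ · sin²(Δλ/2) = 0.199398.
c = 2·atan2(√a, √(1−a)) = 0.92579 rad → d = 6371·c ≈ 5898.20 km ≈ 3184.77 nmi.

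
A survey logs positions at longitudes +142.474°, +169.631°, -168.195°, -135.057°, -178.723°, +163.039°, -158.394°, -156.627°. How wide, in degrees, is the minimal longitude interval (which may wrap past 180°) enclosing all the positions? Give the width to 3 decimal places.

82.469°

Sort the longitudes: -178.723°, -168.195°, -158.394°, -156.627°, -135.057°, +142.474°, +163.039°, +169.631°.
Eastward gaps between consecutive values (wrapping around): 10.528°, 9.801°, 1.767°, 21.570°, 277.531°, 20.565°, 6.592°, 11.646°.
Largest gap = 277.531° ⇒ minimal covering band is its complement: 360° − 277.531° = 82.469°.
Band runs from +142.474° eastward to -135.057°, crossing the antimeridian.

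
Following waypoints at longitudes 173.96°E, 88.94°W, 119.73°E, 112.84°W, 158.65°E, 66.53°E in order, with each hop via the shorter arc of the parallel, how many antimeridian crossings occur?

4

Leg 1: +173.96° → -88.94°, shortest Δλ = 97.1° (east) — crosses 180°.
Leg 2: -88.94° → +119.73°, shortest Δλ = -151.33° (west) — crosses 180°.
Leg 3: +119.73° → -112.84°, shortest Δλ = 127.43° (east) — crosses 180°.
Leg 4: -112.84° → +158.65°, shortest Δλ = -88.51° (west) — crosses 180°.
Leg 5: +158.65° → +66.53°, shortest Δλ = -92.12° (west) — does not cross 180°.
Total crossings: 4.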